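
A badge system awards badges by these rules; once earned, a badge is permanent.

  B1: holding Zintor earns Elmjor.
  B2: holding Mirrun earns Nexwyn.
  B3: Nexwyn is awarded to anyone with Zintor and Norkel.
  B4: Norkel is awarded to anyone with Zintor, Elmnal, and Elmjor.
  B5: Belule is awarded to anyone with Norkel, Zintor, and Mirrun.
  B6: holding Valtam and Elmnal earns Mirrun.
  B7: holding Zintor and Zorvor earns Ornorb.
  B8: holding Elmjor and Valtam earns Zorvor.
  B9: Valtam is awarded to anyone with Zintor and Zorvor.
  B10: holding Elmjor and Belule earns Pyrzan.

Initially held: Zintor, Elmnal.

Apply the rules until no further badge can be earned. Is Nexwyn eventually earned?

Yes

With Zintor, Elmjor is earned (B1).
With Zintor, Elmnal, and Elmjor, Norkel is earned (B4).
With Zintor and Norkel, Nexwyn is earned (B3).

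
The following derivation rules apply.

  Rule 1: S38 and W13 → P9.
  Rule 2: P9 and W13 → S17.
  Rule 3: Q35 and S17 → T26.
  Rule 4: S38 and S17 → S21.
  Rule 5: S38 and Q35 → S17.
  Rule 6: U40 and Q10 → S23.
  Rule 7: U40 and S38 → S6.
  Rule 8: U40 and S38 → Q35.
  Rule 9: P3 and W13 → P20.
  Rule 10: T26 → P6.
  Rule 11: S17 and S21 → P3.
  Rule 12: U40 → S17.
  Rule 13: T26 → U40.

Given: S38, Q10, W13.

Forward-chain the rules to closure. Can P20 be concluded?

Yes

From S38 and W13, Rule 1 gives P9.
From P9 and W13, Rule 2 gives S17.
From S38 and S17, Rule 4 gives S21.
From S17 and S21, Rule 11 gives P3.
From P3 and W13, Rule 9 gives P20.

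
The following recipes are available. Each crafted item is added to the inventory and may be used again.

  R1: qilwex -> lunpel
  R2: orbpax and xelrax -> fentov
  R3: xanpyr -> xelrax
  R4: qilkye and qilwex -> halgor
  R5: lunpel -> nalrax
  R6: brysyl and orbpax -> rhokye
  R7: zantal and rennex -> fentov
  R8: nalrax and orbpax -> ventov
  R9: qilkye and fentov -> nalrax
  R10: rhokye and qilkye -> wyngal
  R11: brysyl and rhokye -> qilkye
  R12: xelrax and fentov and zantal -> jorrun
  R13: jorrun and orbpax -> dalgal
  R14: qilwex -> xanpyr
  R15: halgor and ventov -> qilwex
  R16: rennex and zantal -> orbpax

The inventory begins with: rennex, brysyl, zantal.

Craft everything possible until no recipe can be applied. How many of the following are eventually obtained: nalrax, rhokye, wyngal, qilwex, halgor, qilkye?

Using R16, rennex and zantal make orbpax.
zantal and rennex -> fentov (R7).
brysyl and orbpax -> rhokye (R6).
Using R11, brysyl and rhokye make qilkye.
qilkye and fentov -> nalrax (R9).
Using R10, rhokye and qilkye make wyngal.
nalrax: reached.
rhokye: reached.
wyngal: reached.
qilwex would need halgor and ventov (R15), but halgor is never obtained.
halgor would need qilkye and qilwex (R4), but qilwex is never obtained.
qilkye: reached.
Reached: nalrax, rhokye, wyngal, and qilkye — 4 of the 6.

4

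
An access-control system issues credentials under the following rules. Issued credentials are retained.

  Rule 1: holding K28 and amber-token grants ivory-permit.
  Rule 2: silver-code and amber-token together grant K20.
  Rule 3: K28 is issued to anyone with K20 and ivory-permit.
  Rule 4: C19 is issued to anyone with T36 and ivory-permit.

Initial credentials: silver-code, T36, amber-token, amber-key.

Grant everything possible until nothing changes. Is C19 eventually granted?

C19 would need T36 and ivory-permit (Rule 4), but ivory-permit is never granted.

No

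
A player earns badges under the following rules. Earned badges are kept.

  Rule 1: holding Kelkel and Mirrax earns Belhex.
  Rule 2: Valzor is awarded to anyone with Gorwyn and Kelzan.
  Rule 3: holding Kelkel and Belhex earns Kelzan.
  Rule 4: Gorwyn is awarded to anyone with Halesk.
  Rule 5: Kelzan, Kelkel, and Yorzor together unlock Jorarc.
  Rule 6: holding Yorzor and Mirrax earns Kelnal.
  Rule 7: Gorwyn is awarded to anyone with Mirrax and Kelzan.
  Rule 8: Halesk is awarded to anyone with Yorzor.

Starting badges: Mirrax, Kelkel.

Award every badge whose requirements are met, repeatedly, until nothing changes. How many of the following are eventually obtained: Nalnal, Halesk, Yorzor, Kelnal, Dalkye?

No rule produces Nalnal, and it is not given.
Halesk would need Yorzor (Rule 8), but Yorzor is never earned.
No rule produces Yorzor, and it is not given.
Kelnal would need Yorzor and Mirrax (Rule 6), but Yorzor is never earned.
No rule produces Dalkye, and it is not given.
None of the 5 are reached.

0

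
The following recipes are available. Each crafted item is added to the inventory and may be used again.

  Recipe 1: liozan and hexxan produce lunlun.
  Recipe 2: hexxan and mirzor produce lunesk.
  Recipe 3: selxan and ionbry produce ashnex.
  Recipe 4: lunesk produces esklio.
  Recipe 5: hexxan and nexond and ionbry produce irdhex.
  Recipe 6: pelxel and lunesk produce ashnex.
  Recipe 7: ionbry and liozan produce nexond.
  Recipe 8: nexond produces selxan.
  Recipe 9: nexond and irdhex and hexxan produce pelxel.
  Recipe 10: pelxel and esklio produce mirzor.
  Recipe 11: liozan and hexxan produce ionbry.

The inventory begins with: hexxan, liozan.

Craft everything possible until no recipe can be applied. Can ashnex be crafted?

Using Recipe 11, liozan and hexxan make ionbry.
Using Recipe 7, ionbry and liozan make nexond.
Using Recipe 8, nexond makes selxan.
Using Recipe 3, selxan and ionbry make ashnex.

Yes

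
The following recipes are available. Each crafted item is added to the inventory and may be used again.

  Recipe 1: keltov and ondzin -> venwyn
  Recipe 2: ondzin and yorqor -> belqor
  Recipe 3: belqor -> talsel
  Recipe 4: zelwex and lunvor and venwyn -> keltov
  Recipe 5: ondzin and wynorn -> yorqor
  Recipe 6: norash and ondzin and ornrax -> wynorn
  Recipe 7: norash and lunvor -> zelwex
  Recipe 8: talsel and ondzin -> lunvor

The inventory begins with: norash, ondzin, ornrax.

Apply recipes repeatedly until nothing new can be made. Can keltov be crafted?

keltov would need zelwex, lunvor, and venwyn (Recipe 4), but venwyn is never obtained.

No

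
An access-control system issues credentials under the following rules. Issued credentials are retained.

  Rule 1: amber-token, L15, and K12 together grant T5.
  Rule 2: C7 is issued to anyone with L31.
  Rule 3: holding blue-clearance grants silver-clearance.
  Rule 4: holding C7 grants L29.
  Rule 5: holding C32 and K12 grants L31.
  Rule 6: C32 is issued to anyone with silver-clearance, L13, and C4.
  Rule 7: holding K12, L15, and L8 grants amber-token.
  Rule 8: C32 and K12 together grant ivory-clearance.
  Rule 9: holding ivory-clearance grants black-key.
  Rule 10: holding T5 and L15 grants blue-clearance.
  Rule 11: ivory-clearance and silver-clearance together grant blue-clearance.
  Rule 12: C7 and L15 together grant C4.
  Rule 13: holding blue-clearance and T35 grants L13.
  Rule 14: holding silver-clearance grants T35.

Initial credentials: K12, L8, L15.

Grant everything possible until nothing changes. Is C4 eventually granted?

C4 would need C7 and L15 (Rule 12), but C7 is never granted.

No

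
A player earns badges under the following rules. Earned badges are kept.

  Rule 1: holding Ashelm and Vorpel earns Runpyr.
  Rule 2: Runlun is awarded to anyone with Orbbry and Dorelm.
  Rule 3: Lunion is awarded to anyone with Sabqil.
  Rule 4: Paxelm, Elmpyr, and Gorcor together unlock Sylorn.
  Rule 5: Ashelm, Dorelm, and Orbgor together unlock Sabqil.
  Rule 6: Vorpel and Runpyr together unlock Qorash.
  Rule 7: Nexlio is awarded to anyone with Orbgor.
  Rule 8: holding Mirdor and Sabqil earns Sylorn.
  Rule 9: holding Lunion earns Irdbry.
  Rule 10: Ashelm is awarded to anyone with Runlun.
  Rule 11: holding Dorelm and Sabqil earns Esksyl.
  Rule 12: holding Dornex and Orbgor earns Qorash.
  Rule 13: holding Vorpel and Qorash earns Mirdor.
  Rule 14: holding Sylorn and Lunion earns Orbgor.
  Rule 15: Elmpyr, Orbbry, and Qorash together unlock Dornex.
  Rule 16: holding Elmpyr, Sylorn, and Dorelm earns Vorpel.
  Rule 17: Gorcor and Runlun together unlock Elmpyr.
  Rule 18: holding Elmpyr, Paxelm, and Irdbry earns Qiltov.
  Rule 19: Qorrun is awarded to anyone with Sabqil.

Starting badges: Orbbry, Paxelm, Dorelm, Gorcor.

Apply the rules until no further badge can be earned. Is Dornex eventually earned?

With Orbbry and Dorelm, Runlun is earned (Rule 2).
With Gorcor and Runlun, Elmpyr is earned (Rule 17).
With Runlun, Ashelm is earned (Rule 10).
With Paxelm, Elmpyr, and Gorcor, Sylorn is earned (Rule 4).
With Elmpyr, Sylorn, and Dorelm, Vorpel is earned (Rule 16).
With Ashelm and Vorpel, Runpyr is earned (Rule 1).
With Vorpel and Runpyr, Qorash is earned (Rule 6).
With Elmpyr, Orbbry, and Qorash, Dornex is earned (Rule 15).

Yes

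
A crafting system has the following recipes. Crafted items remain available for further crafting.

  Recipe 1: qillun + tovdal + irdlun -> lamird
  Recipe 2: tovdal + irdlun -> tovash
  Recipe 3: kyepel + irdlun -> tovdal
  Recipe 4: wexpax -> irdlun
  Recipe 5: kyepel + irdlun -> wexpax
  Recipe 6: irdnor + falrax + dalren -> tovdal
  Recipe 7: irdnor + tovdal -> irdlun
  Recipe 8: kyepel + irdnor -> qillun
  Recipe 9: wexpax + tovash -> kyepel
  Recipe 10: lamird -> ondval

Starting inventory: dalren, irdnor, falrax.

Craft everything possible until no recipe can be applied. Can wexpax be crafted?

No

wexpax would need kyepel and irdlun (Recipe 5), but kyepel is never obtained.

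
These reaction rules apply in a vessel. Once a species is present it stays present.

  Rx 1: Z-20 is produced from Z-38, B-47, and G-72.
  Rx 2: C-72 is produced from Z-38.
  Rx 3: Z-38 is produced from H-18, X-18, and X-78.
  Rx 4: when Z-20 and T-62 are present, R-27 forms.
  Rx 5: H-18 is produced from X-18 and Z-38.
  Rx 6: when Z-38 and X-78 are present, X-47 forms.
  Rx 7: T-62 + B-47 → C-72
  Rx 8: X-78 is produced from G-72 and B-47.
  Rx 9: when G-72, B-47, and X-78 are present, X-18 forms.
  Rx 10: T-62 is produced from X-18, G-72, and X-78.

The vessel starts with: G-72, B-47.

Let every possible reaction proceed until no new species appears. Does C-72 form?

G-72 and B-47 present → X-78 forms (Rx 8).
G-72, B-47, and X-78 present → X-18 forms (Rx 9).
X-18, G-72, and X-78 present → T-62 forms (Rx 10).
T-62 and B-47 present → C-72 forms (Rx 7).

Yes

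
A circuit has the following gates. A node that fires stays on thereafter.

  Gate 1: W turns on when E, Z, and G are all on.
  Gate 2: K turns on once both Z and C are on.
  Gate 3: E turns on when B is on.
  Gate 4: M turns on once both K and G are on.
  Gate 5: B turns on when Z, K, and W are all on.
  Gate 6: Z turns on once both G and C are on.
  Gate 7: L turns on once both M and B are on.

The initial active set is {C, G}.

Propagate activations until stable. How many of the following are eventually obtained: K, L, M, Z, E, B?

Gate 6: G and C on → Z on.
Gate 2: Z and C on → K on.
Gate 4: K and G on → M on.
K: reached.
L would need M and B (Gate 7), but B never turns on.
M: reached.
Z: reached.
E would need B (Gate 3), but B never turns on.
B would need Z, K, and W (Gate 5), but W never turns on.
Reached: K, M, and Z — 3 of the 6.

3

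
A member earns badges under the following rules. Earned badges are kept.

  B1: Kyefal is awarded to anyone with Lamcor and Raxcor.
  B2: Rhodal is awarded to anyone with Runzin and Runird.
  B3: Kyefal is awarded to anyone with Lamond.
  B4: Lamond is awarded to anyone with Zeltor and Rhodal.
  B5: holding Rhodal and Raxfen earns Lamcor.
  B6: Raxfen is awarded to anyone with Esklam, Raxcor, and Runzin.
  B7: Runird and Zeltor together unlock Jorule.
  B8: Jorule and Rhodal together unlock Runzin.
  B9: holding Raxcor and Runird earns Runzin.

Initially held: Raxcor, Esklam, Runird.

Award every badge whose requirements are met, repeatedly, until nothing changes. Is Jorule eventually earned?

No

Jorule would need Runird and Zeltor (B7), but Zeltor is never earned.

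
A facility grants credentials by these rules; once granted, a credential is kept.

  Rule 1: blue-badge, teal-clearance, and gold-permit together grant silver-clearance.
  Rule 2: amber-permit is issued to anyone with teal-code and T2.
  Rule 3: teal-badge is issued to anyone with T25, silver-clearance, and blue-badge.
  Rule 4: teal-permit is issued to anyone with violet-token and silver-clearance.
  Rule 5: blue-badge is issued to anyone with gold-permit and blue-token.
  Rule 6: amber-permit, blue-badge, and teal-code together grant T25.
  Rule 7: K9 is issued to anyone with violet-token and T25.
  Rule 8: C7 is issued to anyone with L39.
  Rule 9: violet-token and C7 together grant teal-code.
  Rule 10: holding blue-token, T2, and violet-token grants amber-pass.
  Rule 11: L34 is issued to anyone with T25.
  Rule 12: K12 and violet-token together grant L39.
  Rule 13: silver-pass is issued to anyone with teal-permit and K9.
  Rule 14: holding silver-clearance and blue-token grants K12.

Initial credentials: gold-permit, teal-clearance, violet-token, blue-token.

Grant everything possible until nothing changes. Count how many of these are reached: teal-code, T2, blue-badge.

2

Holding gold-permit and blue-token grants blue-badge (Rule 5).
Holding blue-badge, teal-clearance, and gold-permit grants silver-clearance (Rule 1).
Holding silver-clearance and blue-token grants K12 (Rule 14).
Holding K12 and violet-token grants L39 (Rule 12).
Holding L39 grants C7 (Rule 8).
Holding violet-token and C7 grants teal-code (Rule 9).
teal-code: reached.
No rule produces T2, and it is not given.
blue-badge: reached.
Reached: teal-code and blue-badge — 2 of the 3.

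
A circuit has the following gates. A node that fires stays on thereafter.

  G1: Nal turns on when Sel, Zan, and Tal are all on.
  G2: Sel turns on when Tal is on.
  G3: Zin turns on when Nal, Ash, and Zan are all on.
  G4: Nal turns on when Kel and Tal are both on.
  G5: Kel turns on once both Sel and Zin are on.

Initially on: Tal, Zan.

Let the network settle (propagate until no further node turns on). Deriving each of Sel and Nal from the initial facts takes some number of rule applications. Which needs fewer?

Sel: Tal is on, so Sel turns on (G2). [1 rule application]
Nal: G2: Tal on → Sel on. Sel, Zan, and Tal are on, so Nal turns on (G1). [2 rule applications]
Sel needs fewer.

Sel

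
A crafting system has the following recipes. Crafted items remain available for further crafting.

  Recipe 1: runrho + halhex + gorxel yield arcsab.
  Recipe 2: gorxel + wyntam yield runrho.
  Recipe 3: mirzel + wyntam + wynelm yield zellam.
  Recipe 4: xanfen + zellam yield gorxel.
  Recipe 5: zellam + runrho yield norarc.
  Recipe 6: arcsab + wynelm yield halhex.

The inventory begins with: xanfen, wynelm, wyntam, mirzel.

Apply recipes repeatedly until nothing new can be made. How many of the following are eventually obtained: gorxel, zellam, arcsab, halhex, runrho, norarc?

4

Using Recipe 3, mirzel, wyntam, and wynelm make zellam.
xanfen + zellam → gorxel (Recipe 4).
Using Recipe 2, gorxel and wyntam make runrho.
Using Recipe 5, zellam and runrho make norarc.
gorxel: reached.
zellam: reached.
arcsab would need runrho, halhex, and gorxel (Recipe 1), but halhex is never obtained.
halhex would need arcsab and wynelm (Recipe 6), but arcsab is never obtained.
runrho: reached.
norarc: reached.
Reached: gorxel, zellam, runrho, and norarc — 4 of the 6.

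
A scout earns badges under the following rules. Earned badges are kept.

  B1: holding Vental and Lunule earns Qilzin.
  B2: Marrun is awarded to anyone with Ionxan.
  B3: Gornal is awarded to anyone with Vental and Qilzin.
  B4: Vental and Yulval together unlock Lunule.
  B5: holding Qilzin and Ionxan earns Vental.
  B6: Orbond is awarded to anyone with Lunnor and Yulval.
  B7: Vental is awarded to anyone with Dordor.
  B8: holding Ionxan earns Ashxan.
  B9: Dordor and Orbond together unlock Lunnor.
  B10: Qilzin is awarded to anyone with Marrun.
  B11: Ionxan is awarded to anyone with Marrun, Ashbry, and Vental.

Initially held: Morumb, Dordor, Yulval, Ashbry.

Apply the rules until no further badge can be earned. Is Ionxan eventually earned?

Ionxan would need Marrun, Ashbry, and Vental (B11), but Marrun is never earned.

No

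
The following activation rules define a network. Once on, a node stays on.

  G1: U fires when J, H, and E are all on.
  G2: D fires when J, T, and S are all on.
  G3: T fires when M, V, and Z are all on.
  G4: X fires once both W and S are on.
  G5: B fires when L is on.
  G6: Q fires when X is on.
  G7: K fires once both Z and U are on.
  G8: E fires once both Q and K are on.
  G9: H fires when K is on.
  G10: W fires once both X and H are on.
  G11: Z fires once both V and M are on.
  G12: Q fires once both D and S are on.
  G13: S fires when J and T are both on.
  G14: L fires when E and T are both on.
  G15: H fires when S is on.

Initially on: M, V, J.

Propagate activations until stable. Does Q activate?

V and M are on, so Z fires (G11).
M, V, and Z are on, so T fires (G3).
G13: J and T on → S on.
J, T, and S are on, so D fires (G2).
D and S are on, so Q fires (G12).

Yes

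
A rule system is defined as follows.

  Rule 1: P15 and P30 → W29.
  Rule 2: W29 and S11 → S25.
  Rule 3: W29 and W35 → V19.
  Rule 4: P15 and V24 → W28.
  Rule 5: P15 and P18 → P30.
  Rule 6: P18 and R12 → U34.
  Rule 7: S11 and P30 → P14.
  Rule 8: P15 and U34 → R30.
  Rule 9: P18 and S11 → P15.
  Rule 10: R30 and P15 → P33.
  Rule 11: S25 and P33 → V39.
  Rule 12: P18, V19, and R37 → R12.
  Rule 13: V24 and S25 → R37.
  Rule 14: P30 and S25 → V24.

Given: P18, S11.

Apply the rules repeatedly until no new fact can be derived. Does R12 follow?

R12 would need P18, V19, and R37 (Rule 12), but V19 is never established.

No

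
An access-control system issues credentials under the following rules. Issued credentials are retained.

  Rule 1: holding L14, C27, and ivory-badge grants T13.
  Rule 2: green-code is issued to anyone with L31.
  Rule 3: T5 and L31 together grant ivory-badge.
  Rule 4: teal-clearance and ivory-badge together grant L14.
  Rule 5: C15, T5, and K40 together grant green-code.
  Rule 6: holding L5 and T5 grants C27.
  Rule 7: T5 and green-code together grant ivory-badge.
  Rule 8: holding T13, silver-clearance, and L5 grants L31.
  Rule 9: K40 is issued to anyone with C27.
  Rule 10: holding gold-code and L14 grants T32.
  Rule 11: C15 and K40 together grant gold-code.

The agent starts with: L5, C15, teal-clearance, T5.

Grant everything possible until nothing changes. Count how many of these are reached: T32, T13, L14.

Holding L5 and T5 grants C27 (Rule 6).
Holding C27 grants K40 (Rule 9).
Holding C15 and K40 grants gold-code (Rule 11).
Holding C15, T5, and K40 grants green-code (Rule 5).
Holding T5 and green-code grants ivory-badge (Rule 7).
Holding teal-clearance and ivory-badge grants L14 (Rule 4).
Holding L14, C27, and ivory-badge grants T13 (Rule 1).
Holding gold-code and L14 grants T32 (Rule 10).
T32: reached.
T13: reached.
L14: reached.
All 3 are reached.

3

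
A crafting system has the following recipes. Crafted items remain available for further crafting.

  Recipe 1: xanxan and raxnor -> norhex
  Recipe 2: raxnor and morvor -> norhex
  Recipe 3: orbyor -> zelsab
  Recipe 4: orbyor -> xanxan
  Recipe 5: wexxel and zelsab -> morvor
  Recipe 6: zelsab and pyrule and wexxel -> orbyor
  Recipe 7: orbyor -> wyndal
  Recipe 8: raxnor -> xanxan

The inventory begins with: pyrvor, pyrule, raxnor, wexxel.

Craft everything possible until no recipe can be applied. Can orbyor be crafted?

orbyor would need zelsab, pyrule, and wexxel (Recipe 6), but zelsab is never obtained.

No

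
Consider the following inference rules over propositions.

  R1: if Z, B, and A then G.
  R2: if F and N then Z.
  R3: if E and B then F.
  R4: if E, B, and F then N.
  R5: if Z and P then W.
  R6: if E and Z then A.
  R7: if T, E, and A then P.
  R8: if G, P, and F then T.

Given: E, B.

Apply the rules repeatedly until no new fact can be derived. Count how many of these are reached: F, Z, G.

From E and B, R3 gives F.
E, B, and F hold, so N follows (R4).
F and N hold, so Z follows (R2).
From E and Z, R6 gives A.
From Z, B, and A, R1 gives G.
F: reached.
Z: reached.
G: reached.
All 3 are reached.

3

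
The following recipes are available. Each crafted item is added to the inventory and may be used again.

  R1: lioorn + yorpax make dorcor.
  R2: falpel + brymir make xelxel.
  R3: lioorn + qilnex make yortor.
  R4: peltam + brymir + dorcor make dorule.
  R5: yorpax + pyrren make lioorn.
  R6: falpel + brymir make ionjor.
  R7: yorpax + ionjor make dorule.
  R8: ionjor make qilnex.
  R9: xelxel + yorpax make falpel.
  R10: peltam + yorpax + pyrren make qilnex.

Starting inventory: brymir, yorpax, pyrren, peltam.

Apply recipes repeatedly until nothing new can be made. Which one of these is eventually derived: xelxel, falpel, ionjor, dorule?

Using R5, yorpax and pyrren make lioorn.
Using R1, lioorn and yorpax make dorcor.
peltam + brymir + dorcor → dorule (R4).
xelxel would need falpel and brymir (R2), but falpel is never obtained. falpel would need xelxel and yorpax (R9), but xelxel is never obtained. ionjor would need falpel and brymir (R6), but falpel is never obtained.

dorule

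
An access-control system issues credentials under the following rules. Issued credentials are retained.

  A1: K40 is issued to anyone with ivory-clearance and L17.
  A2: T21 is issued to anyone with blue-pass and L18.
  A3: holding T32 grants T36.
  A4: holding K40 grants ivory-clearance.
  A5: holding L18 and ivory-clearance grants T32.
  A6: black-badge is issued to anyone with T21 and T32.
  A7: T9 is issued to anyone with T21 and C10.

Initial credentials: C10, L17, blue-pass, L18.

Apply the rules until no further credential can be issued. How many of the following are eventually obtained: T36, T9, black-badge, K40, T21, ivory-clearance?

Holding blue-pass and L18 grants T21 (A2).
Holding T21 and C10 grants T9 (A7).
T36 would need T32 (A3), but T32 is never granted.
T9: reached.
black-badge would need T21 and T32 (A6), but T32 is never granted.
K40 would need ivory-clearance and L17 (A1), but ivory-clearance is never granted.
T21: reached.
ivory-clearance would need K40 (A4), but K40 is never granted.
Reached: T9 and T21 — 2 of the 6.

2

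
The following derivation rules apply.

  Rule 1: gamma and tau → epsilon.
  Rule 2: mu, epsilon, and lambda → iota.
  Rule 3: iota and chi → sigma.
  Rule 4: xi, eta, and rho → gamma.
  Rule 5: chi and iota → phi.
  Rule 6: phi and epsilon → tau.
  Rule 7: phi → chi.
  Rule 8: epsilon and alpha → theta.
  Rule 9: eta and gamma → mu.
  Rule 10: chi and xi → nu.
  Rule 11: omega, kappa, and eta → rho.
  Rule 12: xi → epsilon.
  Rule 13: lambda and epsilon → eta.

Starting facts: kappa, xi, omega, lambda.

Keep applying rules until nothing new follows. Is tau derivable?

tau would need phi and epsilon (Rule 6), but phi is never established.

No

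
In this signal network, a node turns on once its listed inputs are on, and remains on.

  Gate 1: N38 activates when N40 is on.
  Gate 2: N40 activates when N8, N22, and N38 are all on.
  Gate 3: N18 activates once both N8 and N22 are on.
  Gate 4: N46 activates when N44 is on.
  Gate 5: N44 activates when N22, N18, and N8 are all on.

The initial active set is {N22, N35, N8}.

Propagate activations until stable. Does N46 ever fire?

Yes

Gate 3: N8 and N22 on → N18 on.
N22, N18, and N8 are on, so N44 activates (Gate 5).
Gate 4: N44 on → N46 on.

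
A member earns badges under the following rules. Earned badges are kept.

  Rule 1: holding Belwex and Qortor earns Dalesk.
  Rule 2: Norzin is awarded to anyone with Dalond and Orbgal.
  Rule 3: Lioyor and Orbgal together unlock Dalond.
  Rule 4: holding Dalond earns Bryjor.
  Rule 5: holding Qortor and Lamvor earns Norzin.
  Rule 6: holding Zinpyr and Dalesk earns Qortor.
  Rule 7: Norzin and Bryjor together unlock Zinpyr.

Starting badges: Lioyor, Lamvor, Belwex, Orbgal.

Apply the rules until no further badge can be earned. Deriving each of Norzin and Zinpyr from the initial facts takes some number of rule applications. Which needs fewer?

Norzin

Norzin: With Lioyor and Orbgal, Dalond is earned (Rule 3). With Dalond and Orbgal, Norzin is earned (Rule 2). [2 rule applications]
Zinpyr: With Lioyor and Orbgal, Dalond is earned (Rule 3). With Dalond and Orbgal, Norzin is earned (Rule 2). With Dalond, Bryjor is earned (Rule 4). With Norzin and Bryjor, Zinpyr is earned (Rule 7). [4 rule applications]
Norzin needs fewer.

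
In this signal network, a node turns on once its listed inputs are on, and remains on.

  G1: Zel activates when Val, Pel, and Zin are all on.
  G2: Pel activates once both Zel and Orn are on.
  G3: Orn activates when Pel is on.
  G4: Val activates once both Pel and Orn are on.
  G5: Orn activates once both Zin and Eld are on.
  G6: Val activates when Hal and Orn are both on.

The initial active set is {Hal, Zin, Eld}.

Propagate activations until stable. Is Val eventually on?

Yes

G5: Zin and Eld on → Orn on.
G6: Hal and Orn on → Val on.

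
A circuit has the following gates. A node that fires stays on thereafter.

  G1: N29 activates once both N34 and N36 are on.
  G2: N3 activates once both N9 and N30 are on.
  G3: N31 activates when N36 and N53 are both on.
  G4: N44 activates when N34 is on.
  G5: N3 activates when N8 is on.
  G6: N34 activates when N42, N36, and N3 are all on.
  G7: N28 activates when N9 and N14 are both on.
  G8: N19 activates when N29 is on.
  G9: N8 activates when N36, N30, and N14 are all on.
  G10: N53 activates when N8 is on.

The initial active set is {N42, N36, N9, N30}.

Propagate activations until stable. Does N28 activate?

No

N28 would need N9 and N14 (G7), but N14 never turns on.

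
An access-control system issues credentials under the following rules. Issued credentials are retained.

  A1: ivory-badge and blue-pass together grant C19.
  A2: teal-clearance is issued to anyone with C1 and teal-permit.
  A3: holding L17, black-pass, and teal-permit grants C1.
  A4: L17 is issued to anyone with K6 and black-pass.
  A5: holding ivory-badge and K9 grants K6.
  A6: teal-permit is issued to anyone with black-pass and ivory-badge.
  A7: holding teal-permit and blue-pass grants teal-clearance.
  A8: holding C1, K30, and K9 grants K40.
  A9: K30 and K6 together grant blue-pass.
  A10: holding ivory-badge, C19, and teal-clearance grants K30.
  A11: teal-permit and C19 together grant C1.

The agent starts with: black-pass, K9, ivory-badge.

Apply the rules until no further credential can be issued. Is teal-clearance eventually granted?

Holding ivory-badge and K9 grants K6 (A5).
Holding black-pass and ivory-badge grants teal-permit (A6).
Holding K6 and black-pass grants L17 (A4).
Holding L17, black-pass, and teal-permit grants C1 (A3).
Holding C1 and teal-permit grants teal-clearance (A2).

Yes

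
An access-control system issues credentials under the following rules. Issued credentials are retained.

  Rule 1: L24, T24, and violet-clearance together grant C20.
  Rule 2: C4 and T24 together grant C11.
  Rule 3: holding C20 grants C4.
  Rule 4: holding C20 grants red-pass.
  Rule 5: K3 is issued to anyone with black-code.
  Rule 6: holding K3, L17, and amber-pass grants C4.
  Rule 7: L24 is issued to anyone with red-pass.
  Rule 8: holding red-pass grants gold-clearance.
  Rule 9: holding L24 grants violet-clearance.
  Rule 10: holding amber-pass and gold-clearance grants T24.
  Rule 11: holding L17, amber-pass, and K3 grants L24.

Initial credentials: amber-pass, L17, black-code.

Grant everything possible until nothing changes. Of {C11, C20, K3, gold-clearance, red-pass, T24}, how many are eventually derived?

Holding black-code grants K3 (Rule 5).
C11 would need C4 and T24 (Rule 2), but T24 is never granted.
C20 would need L24, T24, and violet-clearance (Rule 1), but T24 is never granted.
K3: reached.
gold-clearance would need red-pass (Rule 8), but red-pass is never granted.
red-pass would need C20 (Rule 4), but C20 is never granted.
T24 would need amber-pass and gold-clearance (Rule 10), but gold-clearance is never granted.
Reached: K3 — 1 of the 6.

1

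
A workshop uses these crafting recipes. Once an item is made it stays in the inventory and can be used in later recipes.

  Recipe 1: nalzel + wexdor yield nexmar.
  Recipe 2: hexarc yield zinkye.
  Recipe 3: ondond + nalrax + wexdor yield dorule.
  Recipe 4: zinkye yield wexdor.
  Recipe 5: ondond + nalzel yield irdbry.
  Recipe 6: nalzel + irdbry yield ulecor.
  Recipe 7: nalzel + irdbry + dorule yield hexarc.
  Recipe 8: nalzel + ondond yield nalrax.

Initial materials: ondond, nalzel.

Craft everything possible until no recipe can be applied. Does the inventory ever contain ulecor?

Yes

Using Recipe 5, ondond and nalzel make irdbry.
Using Recipe 6, nalzel and irdbry make ulecor.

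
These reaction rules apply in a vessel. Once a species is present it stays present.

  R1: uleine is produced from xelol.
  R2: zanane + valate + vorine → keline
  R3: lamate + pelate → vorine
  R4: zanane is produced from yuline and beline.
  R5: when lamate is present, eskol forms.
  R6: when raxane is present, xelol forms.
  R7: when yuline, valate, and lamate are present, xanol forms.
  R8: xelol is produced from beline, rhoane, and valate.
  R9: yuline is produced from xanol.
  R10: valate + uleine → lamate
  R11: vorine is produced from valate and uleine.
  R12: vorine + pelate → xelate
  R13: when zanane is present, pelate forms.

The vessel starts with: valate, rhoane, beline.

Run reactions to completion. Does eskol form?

Yes

beline, rhoane, and valate present → xelol forms (R8).
xelol present → uleine forms (R1).
valate and uleine present → lamate forms (R10).
lamate present → eskol forms (R5).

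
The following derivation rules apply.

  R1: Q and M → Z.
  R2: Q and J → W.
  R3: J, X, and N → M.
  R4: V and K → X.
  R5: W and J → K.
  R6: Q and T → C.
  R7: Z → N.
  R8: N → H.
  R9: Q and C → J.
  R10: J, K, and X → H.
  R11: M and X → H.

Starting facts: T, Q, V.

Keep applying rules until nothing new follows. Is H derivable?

Q and T hold, so C follows (R6).
From Q and C, R9 gives J.
From Q and J, R2 gives W.
From W and J, R5 gives K.
From V and K, R4 gives X.
From J, K, and X, R10 gives H.

Yes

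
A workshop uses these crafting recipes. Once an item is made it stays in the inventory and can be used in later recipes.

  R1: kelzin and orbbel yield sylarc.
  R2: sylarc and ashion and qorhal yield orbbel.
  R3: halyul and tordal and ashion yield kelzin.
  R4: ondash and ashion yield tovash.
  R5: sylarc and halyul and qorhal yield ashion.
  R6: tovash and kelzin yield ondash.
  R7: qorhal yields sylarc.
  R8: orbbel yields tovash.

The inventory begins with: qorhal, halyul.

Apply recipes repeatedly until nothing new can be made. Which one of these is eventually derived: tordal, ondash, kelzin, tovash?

qorhal → sylarc (R7).
Using R5, sylarc, halyul, and qorhal make ashion.
sylarc and ashion and qorhal → orbbel (R2).
orbbel → tovash (R8).
kelzin would need halyul, tordal, and ashion (R3), but tordal is never obtained. No rule produces tordal, and it is not given. ondash would need tovash and kelzin (R6), but kelzin is never obtained.

tovash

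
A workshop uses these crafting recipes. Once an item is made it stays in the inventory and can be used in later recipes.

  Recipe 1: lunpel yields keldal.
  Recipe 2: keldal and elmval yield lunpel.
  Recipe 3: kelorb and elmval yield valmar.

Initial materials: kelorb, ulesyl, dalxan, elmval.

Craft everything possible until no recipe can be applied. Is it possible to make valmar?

Yes

kelorb and elmval → valmar (Recipe 3).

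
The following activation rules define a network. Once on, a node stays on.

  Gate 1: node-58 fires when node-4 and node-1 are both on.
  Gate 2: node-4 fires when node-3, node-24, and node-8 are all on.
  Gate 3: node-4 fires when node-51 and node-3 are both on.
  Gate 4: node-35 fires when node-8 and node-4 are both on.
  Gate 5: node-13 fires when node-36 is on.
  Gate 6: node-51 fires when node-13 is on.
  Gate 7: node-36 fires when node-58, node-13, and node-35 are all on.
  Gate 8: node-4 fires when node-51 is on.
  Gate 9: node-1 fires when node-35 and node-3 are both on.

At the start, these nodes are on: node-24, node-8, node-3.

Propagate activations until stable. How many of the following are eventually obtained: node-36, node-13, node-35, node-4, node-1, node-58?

4

Gate 2: node-3, node-24, and node-8 on → node-4 on.
node-8 and node-4 are on, so node-35 fires (Gate 4).
Gate 9: node-35 and node-3 on → node-1 on.
Gate 1: node-4 and node-1 on → node-58 on.
node-36 would need node-58, node-13, and node-35 (Gate 7), but node-13 never turns on.
node-13 would need node-36 (Gate 5), but node-36 never turns on.
node-35: reached.
node-4: reached.
node-1: reached.
node-58: reached.
Reached: node-35, node-4, node-1, and node-58 — 4 of the 6.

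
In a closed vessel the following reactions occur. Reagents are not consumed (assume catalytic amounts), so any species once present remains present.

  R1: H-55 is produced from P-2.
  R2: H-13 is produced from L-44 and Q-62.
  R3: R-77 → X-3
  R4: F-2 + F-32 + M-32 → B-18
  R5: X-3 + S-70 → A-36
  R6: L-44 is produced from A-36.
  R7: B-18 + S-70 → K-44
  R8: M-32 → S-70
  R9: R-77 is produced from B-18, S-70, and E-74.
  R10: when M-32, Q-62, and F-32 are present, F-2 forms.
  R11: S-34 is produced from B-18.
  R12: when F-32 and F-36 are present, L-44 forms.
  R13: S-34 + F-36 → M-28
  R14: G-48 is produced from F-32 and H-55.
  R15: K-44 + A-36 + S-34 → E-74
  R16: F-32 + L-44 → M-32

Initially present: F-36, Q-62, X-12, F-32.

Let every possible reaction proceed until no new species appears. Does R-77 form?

No

R-77 would need B-18, S-70, and E-74 (R9), but E-74 never forms.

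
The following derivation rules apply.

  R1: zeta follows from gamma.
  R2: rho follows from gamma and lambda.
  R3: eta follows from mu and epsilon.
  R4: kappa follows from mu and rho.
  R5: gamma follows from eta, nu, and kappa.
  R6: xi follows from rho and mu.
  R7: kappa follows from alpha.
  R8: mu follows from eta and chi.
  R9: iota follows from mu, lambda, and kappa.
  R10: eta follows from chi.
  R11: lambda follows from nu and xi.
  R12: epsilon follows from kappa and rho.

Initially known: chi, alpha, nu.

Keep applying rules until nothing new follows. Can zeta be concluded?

alpha holds, so kappa follows (R7).
From chi, R10 gives eta.
From eta, nu, and kappa, R5 gives gamma.
gamma holds, so zeta follows (R1).

Yes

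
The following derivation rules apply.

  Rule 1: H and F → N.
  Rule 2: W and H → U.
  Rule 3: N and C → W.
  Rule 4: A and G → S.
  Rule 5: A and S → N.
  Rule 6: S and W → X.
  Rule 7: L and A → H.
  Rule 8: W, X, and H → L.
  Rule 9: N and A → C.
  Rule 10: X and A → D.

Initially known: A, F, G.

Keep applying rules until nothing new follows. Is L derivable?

No

L would need W, X, and H (Rule 8), but H is never established.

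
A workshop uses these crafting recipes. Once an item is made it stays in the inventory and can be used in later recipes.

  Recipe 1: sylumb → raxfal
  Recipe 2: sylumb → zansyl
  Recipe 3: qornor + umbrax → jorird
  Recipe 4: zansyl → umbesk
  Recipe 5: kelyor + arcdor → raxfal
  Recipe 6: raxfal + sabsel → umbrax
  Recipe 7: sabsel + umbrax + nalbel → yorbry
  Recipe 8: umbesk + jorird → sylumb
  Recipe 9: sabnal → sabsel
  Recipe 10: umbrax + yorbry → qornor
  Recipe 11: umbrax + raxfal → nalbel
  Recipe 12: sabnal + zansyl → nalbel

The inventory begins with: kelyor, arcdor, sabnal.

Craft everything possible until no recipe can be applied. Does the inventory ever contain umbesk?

umbesk would need zansyl (Recipe 4), but zansyl is never obtained.

No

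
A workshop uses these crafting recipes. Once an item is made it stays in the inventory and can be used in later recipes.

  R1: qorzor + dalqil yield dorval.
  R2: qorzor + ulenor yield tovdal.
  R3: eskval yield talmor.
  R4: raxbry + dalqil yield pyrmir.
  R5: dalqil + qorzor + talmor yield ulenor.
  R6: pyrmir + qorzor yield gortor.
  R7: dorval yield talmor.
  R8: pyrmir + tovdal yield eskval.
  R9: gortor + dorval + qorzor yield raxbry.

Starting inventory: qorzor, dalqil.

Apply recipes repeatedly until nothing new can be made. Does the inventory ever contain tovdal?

qorzor + dalqil → dorval (R1).
Using R7, dorval makes talmor.
dalqil + qorzor + talmor → ulenor (R5).
qorzor + ulenor → tovdal (R2).

Yes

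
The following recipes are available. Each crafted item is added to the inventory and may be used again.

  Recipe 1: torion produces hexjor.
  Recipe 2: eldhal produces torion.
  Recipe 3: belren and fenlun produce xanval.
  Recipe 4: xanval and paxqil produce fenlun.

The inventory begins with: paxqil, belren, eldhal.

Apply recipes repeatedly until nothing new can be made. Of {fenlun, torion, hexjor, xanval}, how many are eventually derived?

Using Recipe 2, eldhal makes torion.
torion → hexjor (Recipe 1).
fenlun would need xanval and paxqil (Recipe 4), but xanval is never obtained.
torion: reached.
hexjor: reached.
xanval would need belren and fenlun (Recipe 3), but fenlun is never obtained.
Reached: torion and hexjor — 2 of the 4.

2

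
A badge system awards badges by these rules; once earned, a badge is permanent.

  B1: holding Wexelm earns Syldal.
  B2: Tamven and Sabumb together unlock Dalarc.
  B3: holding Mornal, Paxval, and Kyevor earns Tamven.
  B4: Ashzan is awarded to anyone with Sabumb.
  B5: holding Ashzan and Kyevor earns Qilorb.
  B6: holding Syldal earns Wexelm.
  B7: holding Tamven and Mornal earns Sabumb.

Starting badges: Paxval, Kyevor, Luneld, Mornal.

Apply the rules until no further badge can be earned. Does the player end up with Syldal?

No

Syldal would need Wexelm (B1), but Wexelm is never earned.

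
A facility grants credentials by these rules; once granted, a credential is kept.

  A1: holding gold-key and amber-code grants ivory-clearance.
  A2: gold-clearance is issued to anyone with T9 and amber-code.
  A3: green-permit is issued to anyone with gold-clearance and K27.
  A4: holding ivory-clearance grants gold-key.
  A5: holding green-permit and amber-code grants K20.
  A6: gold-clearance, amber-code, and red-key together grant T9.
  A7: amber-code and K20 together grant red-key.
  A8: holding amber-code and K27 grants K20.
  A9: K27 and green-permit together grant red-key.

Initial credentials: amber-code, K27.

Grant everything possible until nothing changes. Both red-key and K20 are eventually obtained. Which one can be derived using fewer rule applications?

K20

K20: Holding amber-code and K27 grants K20 (A8). [1 rule application]
red-key: Holding amber-code and K27 grants K20 (A8). Holding amber-code and K20 grants red-key (A7). [2 rule applications]
K20 needs fewer.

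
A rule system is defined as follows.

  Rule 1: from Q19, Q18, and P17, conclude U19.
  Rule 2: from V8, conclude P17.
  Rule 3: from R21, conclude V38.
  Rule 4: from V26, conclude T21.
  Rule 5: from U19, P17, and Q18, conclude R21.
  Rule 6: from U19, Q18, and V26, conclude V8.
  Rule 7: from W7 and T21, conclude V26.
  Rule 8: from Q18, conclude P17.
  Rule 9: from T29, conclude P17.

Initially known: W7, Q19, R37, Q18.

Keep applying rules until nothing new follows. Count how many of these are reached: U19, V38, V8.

2

From Q18, Rule 8 gives P17.
Q19, Q18, and P17 hold, so U19 follows (Rule 1).
From U19, P17, and Q18, Rule 5 gives R21.
From R21, Rule 3 gives V38.
U19: reached.
V38: reached.
V8 would need U19, Q18, and V26 (Rule 6), but V26 is never established.
Reached: U19 and V38 — 2 of the 3.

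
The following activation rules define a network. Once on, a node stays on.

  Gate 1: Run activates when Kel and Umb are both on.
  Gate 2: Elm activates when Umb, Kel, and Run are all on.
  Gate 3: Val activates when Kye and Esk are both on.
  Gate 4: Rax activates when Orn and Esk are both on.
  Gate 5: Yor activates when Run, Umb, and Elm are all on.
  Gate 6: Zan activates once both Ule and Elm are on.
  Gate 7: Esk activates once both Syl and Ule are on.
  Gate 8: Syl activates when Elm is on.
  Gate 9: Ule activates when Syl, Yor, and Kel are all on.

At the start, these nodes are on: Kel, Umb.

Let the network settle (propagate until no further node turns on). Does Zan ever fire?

Yes

Gate 1: Kel and Umb on → Run on.
Gate 2: Umb, Kel, and Run on → Elm on.
Gate 5: Run, Umb, and Elm on → Yor on.
Elm is on, so Syl activates (Gate 8).
Syl, Yor, and Kel are on, so Ule activates (Gate 9).
Ule and Elm are on, so Zan activates (Gate 6).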